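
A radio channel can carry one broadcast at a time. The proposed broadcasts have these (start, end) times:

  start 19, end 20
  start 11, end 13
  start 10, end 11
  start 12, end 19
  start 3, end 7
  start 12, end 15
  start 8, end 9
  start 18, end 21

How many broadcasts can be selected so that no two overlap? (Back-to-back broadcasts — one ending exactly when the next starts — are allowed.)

Greedy by earliest finish: after sorting by end time, pick each interval compatible with the last pick.
By end time: (3,7), (8,9), (10,11), (11,13), (12,15), (12,19), (19,20), (18,21).
Pick (3,7); next start ≥ 7 → (8,9); next start ≥ 9 → (10,11); next start ≥ 11 → (11,13); next start ≥ 13 → (19,20).
Selected 5 broadcasts.

5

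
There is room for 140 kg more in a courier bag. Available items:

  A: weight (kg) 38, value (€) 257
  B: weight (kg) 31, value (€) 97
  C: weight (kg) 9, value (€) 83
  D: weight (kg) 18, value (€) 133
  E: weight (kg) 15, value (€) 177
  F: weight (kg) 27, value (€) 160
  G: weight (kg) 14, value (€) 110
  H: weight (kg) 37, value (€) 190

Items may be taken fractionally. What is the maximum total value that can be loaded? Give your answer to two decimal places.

Greedy by value/weight ratio, highest first.
Ratios (sorted): E 11.80, C 9.22, G 7.86, D 7.39, A 6.76, F 5.93, H 5.14, B 3.13
take E (15 @ 177); take C (9 @ 83); take G (14 @ 110); take D (18 @ 133); take A (38 @ 257); take F (27 @ 160); take 19/37 of H → 97.57. Capacity used 140/140.
Total value = 1017.57

1017.57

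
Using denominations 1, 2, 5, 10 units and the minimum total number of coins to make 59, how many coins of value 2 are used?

59 = 5×10 + 1×5 + 2×2
Count of 2: 2

2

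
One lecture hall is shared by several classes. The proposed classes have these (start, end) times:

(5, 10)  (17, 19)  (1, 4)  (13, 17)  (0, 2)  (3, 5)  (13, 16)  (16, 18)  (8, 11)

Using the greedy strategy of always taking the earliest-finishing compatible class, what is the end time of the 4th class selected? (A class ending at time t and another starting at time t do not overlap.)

Sort by end time and greedily take each interval whose start is ≥ the last chosen end.
By end time: (0,2), (1,4), (3,5), (5,10), (8,11), (13,16), (13,17), (16,18), (17,19).
Pick (0,2); next start ≥ 2 → (3,5); next start ≥ 5 → (5,10); next start ≥ 10 → (13,16); next start ≥ 16 → (16,18).
Selected: (0,2) (3,5) (5,10) (13,16) (16,18)

16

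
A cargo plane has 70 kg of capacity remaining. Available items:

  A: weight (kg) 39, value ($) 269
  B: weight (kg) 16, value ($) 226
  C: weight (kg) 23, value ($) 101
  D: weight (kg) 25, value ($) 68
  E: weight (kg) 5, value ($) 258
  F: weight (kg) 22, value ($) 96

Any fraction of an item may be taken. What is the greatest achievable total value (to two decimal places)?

796.91

Ratios (sorted): E 51.60, B 14.12, A 6.90, C 4.39, F 4.36, D 2.72
take E (5 @ 258); take B (16 @ 226); take A (39 @ 269); take 10/23 of C → 43.91. Capacity used 70/70.
Total value = 796.91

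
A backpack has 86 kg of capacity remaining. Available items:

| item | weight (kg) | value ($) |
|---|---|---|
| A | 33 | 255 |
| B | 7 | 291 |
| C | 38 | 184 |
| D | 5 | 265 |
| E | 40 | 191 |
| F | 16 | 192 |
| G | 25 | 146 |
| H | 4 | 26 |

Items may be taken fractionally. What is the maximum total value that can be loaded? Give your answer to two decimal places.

1151.64

Greedy by value/weight ratio, highest first.
Order: D (265/5=53.00) > B (291/7=41.57) > F (192/16=12.00) > A (255/33=7.73) > H (26/4=6.50) > G (146/25=5.84) > C (184/38=4.84) > E (191/40=4.78)
Fill: take D (5 @ 265) → take B (7 @ 291) → take F (16 @ 192) → take A (33 @ 255) → take H (4 @ 26) → take 21/25 of G → 122.64; 86/86 used.
Total value = 1151.64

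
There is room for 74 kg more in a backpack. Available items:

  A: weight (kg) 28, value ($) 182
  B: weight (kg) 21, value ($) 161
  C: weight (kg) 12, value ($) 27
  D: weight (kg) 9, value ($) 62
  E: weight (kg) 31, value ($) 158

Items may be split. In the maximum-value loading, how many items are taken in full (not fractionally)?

3

Order: B (161/21=7.67) > D (62/9=6.89) > A (182/28=6.50) > E (158/31=5.10) > C (27/12=2.25)
Fill: take B (21 @ 161) → take D (9 @ 62) → take A (28 @ 182) → take 16/31 of E → 81.55; 74/74 used.
3 item(s) taken whole; one partial (take 16/31 of E).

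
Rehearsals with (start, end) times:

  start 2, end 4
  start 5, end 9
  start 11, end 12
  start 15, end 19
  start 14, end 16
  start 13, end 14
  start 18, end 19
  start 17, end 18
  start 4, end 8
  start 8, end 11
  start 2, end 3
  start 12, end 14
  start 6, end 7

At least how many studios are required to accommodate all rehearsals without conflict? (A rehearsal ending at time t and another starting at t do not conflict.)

3

Events (time:±→running): 2:+→1 2:+→2 3:-→1 4:-→0 4:+→1 5:+→2 6:+→3 … peak 3.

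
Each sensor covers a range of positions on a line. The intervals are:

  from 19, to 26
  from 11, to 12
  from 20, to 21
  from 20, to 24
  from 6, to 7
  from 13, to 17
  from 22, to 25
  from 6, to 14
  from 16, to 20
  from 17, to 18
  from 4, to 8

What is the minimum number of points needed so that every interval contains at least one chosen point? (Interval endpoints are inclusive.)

Sorted: [6,7] [4,8] [11,12] [6,14] [13,17] [17,18] [16,20] [20,21] [20,24] [22,25] [19,26]
{[6,7],[4,8]} hit by 7; {[11,12],[6,14]} hit by 12; {[13,17],[17,18],[16,20]} hit by 17; {[20,21],[20,24]} hit by 21; {[22,25],[19,26]} hit by 25.
Points: 7, 12, 17, 21, 25 (5 total).

5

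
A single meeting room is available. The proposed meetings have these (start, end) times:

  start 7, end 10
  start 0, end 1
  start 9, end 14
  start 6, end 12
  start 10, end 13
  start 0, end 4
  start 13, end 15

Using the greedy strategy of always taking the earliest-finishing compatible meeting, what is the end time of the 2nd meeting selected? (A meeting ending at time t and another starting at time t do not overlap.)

10

Greedy by earliest finish: after sorting by end time, pick each interval compatible with the last pick.
By end time: (0,1), (0,4), (7,10), (6,12), (10,13), (9,14), (13,15).
Pick (0,1); next start ≥ 1 → (7,10); next start ≥ 10 → (10,13); next start ≥ 13 → (13,15).
Selected: (0,1) (7,10) (10,13) (13,15)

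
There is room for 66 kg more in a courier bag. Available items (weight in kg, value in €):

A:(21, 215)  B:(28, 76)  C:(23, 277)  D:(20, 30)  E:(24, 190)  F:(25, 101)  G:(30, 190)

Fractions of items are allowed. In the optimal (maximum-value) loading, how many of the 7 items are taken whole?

2

Sort by value per unit weight and fill in that order.
Order: C (277/23=12.04) > A (215/21=10.24) > E (190/24=7.92) > G (190/30=6.33) > F (101/25=4.04) > B (76/28=2.71) > D (30/20=1.50)
Fill: take C (23 @ 277) → take A (21 @ 215) → take 22/24 of E → 174.17; 66/66 used.
2 item(s) taken whole; one partial (take 22/24 of E).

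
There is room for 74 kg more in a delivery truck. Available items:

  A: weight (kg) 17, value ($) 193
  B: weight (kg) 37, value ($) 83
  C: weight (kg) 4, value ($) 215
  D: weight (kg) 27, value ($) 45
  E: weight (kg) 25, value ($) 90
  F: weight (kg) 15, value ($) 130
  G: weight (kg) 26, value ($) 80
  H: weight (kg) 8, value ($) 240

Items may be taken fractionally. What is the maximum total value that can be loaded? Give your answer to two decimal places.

883.38

Greedy by value/weight ratio, highest first.
Ratios (sorted): C 53.75, H 30.00, A 11.35, F 8.67, E 3.60, G 3.08, B 2.24, D 1.67
take C (4 @ 215); take H (8 @ 240); take A (17 @ 193); take F (15 @ 130); take E (25 @ 90); take 5/26 of G → 15.38. Capacity used 74/74.
Total value = 883.38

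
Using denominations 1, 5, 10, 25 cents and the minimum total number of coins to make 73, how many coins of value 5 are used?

0

73 = 2×25 + 2×10 + 3×1
Count of 5: 0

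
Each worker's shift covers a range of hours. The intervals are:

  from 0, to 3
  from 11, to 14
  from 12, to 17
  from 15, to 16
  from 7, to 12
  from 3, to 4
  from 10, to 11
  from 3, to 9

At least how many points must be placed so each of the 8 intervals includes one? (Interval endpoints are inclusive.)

Sort by right endpoint; whenever an interval is uncovered, place a point at its right end.
Sorted: [0,3] [3,4] [3,9] [10,11] [7,12] [11,14] [15,16] [12,17]
{[0,3],[3,4],[3,9]} hit by 3; {[10,11],[7,12],[11,14]} hit by 11; {[15,16],[12,17]} hit by 16.
Points: 3, 11, 16 (3 total).

3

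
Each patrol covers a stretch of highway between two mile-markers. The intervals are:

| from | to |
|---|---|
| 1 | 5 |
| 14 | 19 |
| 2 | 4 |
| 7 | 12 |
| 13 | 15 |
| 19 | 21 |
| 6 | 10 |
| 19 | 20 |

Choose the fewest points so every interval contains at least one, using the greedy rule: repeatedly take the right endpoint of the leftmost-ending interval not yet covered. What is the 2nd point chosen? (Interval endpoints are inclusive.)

Process intervals by earliest right end; each time one isn't hit yet, stab at its right endpoint.
By right end: [2,4]  [1,5]  [6,10]  [7,12]  [13,15]  [14,19]  [19,20]  [19,21]
[2,4] uncovered → point at 4; [6,10] uncovered → point at 10; [13,15] uncovered → point at 15; [19,20] uncovered → point at 20.
Points: 4, 10, 15, 20 (4 total).

10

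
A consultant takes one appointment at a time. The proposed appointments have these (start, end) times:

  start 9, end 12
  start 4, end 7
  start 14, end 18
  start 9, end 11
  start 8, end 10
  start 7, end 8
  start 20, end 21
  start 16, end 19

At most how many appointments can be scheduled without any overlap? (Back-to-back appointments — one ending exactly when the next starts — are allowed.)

5

Sorted by end: (4,7)  (7,8)  (8,10)  (9,11)  (9,12)  (14,18)  (16,19)  (20,21)
take (4,7); take (7,8); take (8,10); skip (9,11); take (14,18); skip (16,19); take (20,21).
Selected 5 appointments.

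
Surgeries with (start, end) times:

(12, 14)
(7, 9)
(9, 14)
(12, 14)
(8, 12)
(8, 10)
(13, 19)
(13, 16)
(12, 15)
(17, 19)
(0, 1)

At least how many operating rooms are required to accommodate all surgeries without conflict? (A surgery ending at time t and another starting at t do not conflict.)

Count concurrent intervals with a sweep; the peak is the room count.
Events (time:±→running): 0:+→1 1:-→0 7:+→1 8:+→2 8:+→3 9:-→2 9:+→3 10:-→2 12:-→1 12:+→2 12:+→3 12:+→4 13:+→5 13:+→6 … peak 6.

6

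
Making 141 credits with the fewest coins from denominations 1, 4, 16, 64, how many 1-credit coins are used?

141 − 2×64→13 − 3×4→1 − 1×1→0
Count of 1: 1

1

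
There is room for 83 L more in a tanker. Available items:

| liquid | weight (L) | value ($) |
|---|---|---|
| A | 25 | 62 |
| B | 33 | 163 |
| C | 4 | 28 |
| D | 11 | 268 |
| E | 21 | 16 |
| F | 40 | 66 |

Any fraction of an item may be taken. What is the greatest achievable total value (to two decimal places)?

537.50

Order: D (268/11=24.36) > C (28/4=7.00) > B (163/33=4.94) > A (62/25=2.48) > F (66/40=1.65) > E (16/21=0.76)
Fill: take D (11 @ 268) → take C (4 @ 28) → take B (33 @ 163) → take A (25 @ 62) → take 10/40 of F → 16.50; 83/83 used.
Total value = 537.50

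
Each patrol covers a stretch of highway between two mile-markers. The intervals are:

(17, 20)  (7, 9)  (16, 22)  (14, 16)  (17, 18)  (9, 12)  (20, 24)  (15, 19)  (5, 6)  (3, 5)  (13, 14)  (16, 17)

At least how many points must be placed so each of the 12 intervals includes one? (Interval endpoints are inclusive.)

5

By right end: [3,5]  [5,6]  [7,9]  [9,12]  [13,14]  [14,16]  [16,17]  [17,18]  [15,19]  [17,20]  [16,22]  [20,24]
[3,5] uncovered → point at 5; [7,9] uncovered → point at 9; [13,14] uncovered → point at 14; [16,17] uncovered → point at 17; [20,24] uncovered → point at 24.
Points: 5, 9, 14, 17, 24 (5 total).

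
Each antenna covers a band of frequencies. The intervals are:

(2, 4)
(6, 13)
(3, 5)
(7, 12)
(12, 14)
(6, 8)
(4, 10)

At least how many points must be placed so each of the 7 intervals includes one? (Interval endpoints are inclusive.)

Sort by right endpoint; whenever an interval is uncovered, place a point at its right end.
Sorted: [2,4] [3,5] [6,8] [4,10] [7,12] [6,13] [12,14]
{[2,4],[3,5]} hit by 4; {[6,8],[4,10],[7,12],[6,13]} hit by 8; {[12,14]} hit by 14.
Points: 4, 8, 14 (3 total).

3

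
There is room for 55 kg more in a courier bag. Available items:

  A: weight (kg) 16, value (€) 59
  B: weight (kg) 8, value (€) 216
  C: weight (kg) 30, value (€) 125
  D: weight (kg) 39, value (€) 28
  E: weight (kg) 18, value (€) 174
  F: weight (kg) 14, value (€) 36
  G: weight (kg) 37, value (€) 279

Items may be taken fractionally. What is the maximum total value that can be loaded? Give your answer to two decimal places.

Greedy by value/weight ratio, highest first.
Order: B (216/8=27.00) > E (174/18=9.67) > G (279/37=7.54) > C (125/30=4.17) > A (59/16=3.69) > F (36/14=2.57) > D (28/39=0.72)
Fill: take B (8 @ 216) → take E (18 @ 174) → take 29/37 of G → 218.68; 55/55 used.
Total value = 608.68

608.68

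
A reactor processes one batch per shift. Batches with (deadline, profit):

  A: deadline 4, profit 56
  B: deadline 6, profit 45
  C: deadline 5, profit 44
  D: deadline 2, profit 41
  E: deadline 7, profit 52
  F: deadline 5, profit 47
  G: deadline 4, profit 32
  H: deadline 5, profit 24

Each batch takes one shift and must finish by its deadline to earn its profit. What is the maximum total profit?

By profit: A(d4,56), E(d7,52), F(d5,47), B(d6,45), C(d5,44), D(d2,41), G(d4,32), H(d5,24)
A→slot 4; E→slot 7; F→slot 5; B→slot 6; C→slot 3; D→slot 2; G→slot 1; H skipped.
Profit = 32 + 41 + 44 + 56 + 47 + 45 + 52 = 317

317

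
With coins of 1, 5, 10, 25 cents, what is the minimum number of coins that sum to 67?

6

Greedy: take as many of the largest coin as possible, then repeat with the remainder.
67 = 2×25 + 1×10 + 1×5 + 2×1
Total coins = 2 + 1 + 1 + 2 = 6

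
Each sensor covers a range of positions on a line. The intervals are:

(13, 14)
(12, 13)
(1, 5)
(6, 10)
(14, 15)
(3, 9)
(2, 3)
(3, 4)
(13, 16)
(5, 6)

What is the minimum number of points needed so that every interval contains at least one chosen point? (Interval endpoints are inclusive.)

Sorted: [2,3] [3,4] [1,5] [5,6] [3,9] [6,10] [12,13] [13,14] [14,15] [13,16]
{[2,3],[3,4],[1,5]} hit by 3; {[5,6],[3,9],[6,10]} hit by 6; {[12,13],[13,14]} hit by 13; {[14,15],[13,16]} hit by 15.
Points: 3, 6, 13, 15 (4 total).

4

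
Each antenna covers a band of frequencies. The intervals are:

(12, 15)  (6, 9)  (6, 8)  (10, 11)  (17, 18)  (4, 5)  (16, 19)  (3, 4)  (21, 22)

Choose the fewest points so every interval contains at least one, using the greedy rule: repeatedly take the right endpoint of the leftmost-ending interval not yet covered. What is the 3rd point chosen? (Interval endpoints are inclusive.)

Sort by right endpoint; whenever an interval is uncovered, place a point at its right end.
By right end: [3,4]  [4,5]  [6,8]  [6,9]  [10,11]  [12,15]  [17,18]  [16,19]  [21,22]
[3,4] uncovered → point at 4; [6,8] uncovered → point at 8; [10,11] uncovered → point at 11; [12,15] uncovered → point at 15; [17,18] uncovered → point at 18; [21,22] uncovered → point at 22.
Points: 4, 8, 11, 15, 18, 22 (6 total).

11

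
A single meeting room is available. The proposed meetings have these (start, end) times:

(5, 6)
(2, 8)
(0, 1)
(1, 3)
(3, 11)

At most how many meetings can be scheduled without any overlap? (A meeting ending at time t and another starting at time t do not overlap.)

Order by finish time; keep every interval that doesn't clash with the previous kept one.
Sorted by end: (0,1)  (1,3)  (5,6)  (2,8)  (3,11)
take (0,1); take (1,3); take (5,6).
Selected 3 meetings.

3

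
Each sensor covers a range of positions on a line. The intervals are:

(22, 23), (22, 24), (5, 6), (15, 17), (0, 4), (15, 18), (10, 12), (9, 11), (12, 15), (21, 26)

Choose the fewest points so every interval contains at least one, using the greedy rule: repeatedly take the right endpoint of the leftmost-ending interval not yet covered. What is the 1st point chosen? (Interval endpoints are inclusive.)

4

By right end: [0,4]  [5,6]  [9,11]  [10,12]  [12,15]  [15,17]  [15,18]  [22,23]  [22,24]  [21,26]
[0,4] uncovered → point at 4; [5,6] uncovered → point at 6; [9,11] uncovered → point at 11; [12,15] uncovered → point at 15; [22,23] uncovered → point at 23.
Points: 4, 6, 11, 15, 23 (5 total).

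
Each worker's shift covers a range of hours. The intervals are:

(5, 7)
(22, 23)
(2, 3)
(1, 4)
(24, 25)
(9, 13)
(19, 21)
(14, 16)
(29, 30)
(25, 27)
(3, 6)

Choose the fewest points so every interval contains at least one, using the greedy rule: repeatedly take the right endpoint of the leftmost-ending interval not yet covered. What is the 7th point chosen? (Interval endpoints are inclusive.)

25

Process intervals by earliest right end; each time one isn't hit yet, stab at its right endpoint.
Sorted: [2,3] [1,4] [3,6] [5,7] [9,13] [14,16] [19,21] [22,23] [24,25] [25,27] [29,30]
{[2,3],[1,4],[3,6]} hit by 3; {[5,7]} hit by 7; {[9,13]} hit by 13; {[14,16]} hit by 16; {[19,21]} hit by 21; {[22,23]} hit by 23; {[24,25],[25,27]} hit by 25; {[29,30]} hit by 30.
Points: 3, 7, 13, 16, 21, 23, 25, 30 (8 total).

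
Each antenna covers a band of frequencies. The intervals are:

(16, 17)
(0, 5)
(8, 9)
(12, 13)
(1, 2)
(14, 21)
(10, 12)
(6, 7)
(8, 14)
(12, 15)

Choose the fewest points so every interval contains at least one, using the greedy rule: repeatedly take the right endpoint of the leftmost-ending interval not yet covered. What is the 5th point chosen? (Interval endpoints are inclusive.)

Process intervals by earliest right end; each time one isn't hit yet, stab at its right endpoint.
By right end: [1,2]  [0,5]  [6,7]  [8,9]  [10,12]  [12,13]  [8,14]  [12,15]  [16,17]  [14,21]
[1,2] uncovered → point at 2; [6,7] uncovered → point at 7; [8,9] uncovered → point at 9; [10,12] uncovered → point at 12; [16,17] uncovered → point at 17.
Points: 2, 7, 9, 12, 17 (5 total).

17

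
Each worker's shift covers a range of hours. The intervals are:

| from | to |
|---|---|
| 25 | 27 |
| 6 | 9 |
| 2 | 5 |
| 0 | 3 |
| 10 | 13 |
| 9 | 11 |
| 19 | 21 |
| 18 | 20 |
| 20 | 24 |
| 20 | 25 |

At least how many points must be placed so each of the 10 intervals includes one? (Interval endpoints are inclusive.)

By right end: [0,3]  [2,5]  [6,9]  [9,11]  [10,13]  [18,20]  [19,21]  [20,24]  [20,25]  [25,27]
[0,3] uncovered → point at 3; [6,9] uncovered → point at 9; [10,13] uncovered → point at 13; [18,20] uncovered → point at 20; [25,27] uncovered → point at 27.
Points: 3, 9, 13, 20, 27 (5 total).

5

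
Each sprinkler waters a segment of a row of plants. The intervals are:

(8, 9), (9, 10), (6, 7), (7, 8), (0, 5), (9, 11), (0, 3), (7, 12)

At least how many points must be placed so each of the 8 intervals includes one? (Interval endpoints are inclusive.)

3

Sort by right endpoint; whenever an interval is uncovered, place a point at its right end.
By right end: [0,3]  [0,5]  [6,7]  [7,8]  [8,9]  [9,10]  [9,11]  [7,12]
[0,3] uncovered → point at 3; [6,7] uncovered → point at 7; [8,9] uncovered → point at 9.
Points: 3, 7, 9 (3 total).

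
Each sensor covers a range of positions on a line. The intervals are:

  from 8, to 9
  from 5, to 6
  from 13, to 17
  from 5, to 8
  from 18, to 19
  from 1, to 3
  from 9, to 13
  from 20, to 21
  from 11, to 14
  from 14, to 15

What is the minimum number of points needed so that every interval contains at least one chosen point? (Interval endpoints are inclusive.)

6

Sort by right endpoint; whenever an interval is uncovered, place a point at its right end.
Sorted: [1,3] [5,6] [5,8] [8,9] [9,13] [11,14] [14,15] [13,17] [18,19] [20,21]
{[1,3]} hit by 3; {[5,6],[5,8]} hit by 6; {[8,9],[9,13]} hit by 9; {[11,14],[14,15],[13,17]} hit by 14; {[18,19]} hit by 19; {[20,21]} hit by 21.
Points: 3, 6, 9, 14, 19, 21 (6 total).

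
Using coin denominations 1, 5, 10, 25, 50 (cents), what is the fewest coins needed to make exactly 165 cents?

Greedy: take as many of the largest coin as possible, then repeat with the remainder.
165 = 3×50 + 1×10 + 1×5
Total coins = 3 + 1 + 1 = 5

5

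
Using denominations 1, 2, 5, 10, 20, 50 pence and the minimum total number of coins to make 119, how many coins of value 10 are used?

1

Use the largest denomination that fits, subtract, and repeat.
119 − 2×50→19 − 1×10→9 − 1×5→4 − 2×2→0
Count of 10: 1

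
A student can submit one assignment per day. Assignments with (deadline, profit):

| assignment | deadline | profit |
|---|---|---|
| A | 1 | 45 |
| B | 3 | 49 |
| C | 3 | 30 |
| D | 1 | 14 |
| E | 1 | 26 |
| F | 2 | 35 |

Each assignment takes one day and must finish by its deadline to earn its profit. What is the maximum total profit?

Take jobs in profit order; each goes to the latest open slot no later than its deadline.
Profit order: B=49 A=45 F=35 C=30 E=26 D=14
Assign: B→slot 3, A→slot 1, F→slot 2, C skipped, E skipped, D skipped.
Slots: [1:A] [2:F] [3:B]
Profit = 45 + 35 + 49 = 129

129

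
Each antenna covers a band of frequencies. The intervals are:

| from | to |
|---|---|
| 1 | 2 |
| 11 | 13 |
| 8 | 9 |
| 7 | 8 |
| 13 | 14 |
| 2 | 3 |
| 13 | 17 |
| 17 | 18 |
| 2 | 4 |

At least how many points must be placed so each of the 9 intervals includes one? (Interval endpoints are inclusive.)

4

Sort by right endpoint; whenever an interval is uncovered, place a point at its right end.
By right end: [1,2]  [2,3]  [2,4]  [7,8]  [8,9]  [11,13]  [13,14]  [13,17]  [17,18]
[1,2] uncovered → point at 2; [7,8] uncovered → point at 8; [11,13] uncovered → point at 13; [17,18] uncovered → point at 18.
Points: 2, 8, 13, 18 (4 total).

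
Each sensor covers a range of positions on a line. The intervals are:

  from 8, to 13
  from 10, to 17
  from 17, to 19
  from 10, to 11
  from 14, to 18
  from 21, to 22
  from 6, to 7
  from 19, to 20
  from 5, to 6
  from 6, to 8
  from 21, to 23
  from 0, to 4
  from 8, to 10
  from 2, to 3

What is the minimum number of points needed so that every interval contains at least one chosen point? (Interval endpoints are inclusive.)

6

Sort by right endpoint; whenever an interval is uncovered, place a point at its right end.
Sorted: [2,3] [0,4] [5,6] [6,7] [6,8] [8,10] [10,11] [8,13] [10,17] [14,18] [17,19] [19,20] [21,22] [21,23]
{[2,3],[0,4]} hit by 3; {[5,6],[6,7],[6,8]} hit by 6; {[8,10],[10,11],[8,13],[10,17]} hit by 10; {[14,18],[17,19]} hit by 18; {[19,20]} hit by 20; {[21,22],[21,23]} hit by 22.
Points: 3, 6, 10, 18, 20, 22 (6 total).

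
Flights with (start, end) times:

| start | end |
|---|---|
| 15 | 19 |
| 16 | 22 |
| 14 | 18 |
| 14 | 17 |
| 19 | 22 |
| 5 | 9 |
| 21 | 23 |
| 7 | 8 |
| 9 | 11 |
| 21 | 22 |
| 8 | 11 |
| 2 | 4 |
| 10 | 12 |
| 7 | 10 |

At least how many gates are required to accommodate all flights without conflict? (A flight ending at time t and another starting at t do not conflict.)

4

Events (time:±→running): 2:+→1 4:-→0 5:+→1 7:+→2 7:+→3 8:-→2 8:+→3 9:-→2 9:+→3 10:-→2 10:+→3 11:-→2 11:-→1 12:-→0 14:+→1 14:+→2 15:+→3 16:+→4 … peak 4.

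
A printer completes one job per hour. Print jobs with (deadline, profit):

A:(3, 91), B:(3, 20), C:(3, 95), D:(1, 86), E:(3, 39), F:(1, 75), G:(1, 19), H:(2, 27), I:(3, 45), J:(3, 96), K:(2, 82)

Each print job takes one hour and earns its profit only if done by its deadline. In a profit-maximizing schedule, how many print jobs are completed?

3

Profit order: J=96 C=95 A=91 D=86 K=82 F=75 I=45 E=39 H=27 B=20 G=19
Assign: J→slot 3, C→slot 2, A→slot 1, D skipped, K skipped, F skipped, I skipped, E skipped, H skipped, B skipped, G skipped.
Slots: [1:A] [2:C] [3:J]
3 of 11 scheduled.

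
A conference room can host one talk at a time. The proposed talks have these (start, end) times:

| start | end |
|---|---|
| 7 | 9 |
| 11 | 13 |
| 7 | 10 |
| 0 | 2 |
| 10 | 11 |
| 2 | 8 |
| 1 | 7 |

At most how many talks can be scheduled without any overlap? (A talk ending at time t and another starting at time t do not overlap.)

Order by finish time; keep every interval that doesn't clash with the previous kept one.
Sorted by end: (0,2)  (1,7)  (2,8)  (7,9)  (7,10)  (10,11)  (11,13)
take (0,2); take (2,8); skip (7,10); take (10,11); take (11,13).
Selected 4 talks.

4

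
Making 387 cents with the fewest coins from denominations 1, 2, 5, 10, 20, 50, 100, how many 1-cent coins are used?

0

Greedy: take as many of the largest coin as possible, then repeat with the remainder.
387 − 3×100→87 − 1×50→37 − 1×20→17 − 1×10→7 − 1×5→2 − 1×2→0
Count of 1: 0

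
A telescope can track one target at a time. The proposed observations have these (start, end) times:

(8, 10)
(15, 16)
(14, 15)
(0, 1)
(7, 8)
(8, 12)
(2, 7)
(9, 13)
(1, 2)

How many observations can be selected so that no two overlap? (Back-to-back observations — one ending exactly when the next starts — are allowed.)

7

Sort by end time and greedily take each interval whose start is ≥ the last chosen end.
Sorted by end: (0,1)  (1,2)  (2,7)  (7,8)  (8,10)  (8,12)  (9,13)  (14,15)  (15,16)
take (0,1); take (1,2); take (2,7); take (7,8); take (8,10); skip (8,12); take (14,15); take (15,16).
Selected 7 observations.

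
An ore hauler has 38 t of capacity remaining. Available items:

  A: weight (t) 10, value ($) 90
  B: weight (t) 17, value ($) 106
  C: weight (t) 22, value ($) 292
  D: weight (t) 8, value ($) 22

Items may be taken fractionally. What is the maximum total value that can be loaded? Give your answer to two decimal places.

Greedy by value/weight ratio, highest first.
Order: C (292/22=13.27) > A (90/10=9.00) > B (106/17=6.24) > D (22/8=2.75)
Fill: take C (22 @ 292) → take A (10 @ 90) → take 6/17 of B → 37.41; 38/38 used.
Total value = 419.41

419.41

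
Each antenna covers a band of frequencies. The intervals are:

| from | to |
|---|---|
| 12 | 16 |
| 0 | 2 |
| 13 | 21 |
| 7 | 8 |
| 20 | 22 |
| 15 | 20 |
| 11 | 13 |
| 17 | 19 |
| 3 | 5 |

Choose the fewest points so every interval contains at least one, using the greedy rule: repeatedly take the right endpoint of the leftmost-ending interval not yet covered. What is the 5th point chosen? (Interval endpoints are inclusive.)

Sorted: [0,2] [3,5] [7,8] [11,13] [12,16] [17,19] [15,20] [13,21] [20,22]
{[0,2]} hit by 2; {[3,5]} hit by 5; {[7,8]} hit by 8; {[11,13],[12,16]} hit by 13; {[17,19],[15,20],[13,21]} hit by 19; {[20,22]} hit by 22.
Points: 2, 5, 8, 13, 19, 22 (6 total).

19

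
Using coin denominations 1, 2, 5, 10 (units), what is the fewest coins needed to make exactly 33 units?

Use the largest denomination that fits, subtract, and repeat.
33 − 3×10→3 − 1×2→1 − 1×1→0
Total coins = 3 + 1 + 1 = 5

5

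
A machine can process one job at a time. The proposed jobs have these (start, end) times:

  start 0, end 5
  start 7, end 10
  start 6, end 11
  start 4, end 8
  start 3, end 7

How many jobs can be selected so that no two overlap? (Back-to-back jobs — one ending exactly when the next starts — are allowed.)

Sort by end time and greedily take each interval whose start is ≥ the last chosen end.
By end time: (0,5), (3,7), (4,8), (7,10), (6,11).
Pick (0,5); next start ≥ 5 → (7,10).
Selected 2 jobs.

2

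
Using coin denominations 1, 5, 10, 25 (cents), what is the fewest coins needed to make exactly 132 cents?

8

Use the largest denomination that fits, subtract, and repeat.
132 = 5×25 + 1×5 + 2×1
Total coins = 5 + 1 + 2 = 8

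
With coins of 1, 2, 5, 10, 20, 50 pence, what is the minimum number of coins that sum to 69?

Use the largest denomination that fits, subtract, and repeat.
69 − 1×50→19 − 1×10→9 − 1×5→4 − 2×2→0
Total coins = 1 + 1 + 1 + 2 = 5

5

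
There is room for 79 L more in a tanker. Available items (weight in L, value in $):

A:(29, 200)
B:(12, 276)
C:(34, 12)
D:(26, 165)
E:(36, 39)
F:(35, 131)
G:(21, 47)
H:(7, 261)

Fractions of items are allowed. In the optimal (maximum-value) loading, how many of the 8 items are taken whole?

Ratios (sorted): H 37.29, B 23.00, A 6.90, D 6.35, F 3.74, G 2.24, E 1.08, C 0.35
take H (7 @ 261); take B (12 @ 276); take A (29 @ 200); take D (26 @ 165); take 5/35 of F → 18.71. Capacity used 79/79.
4 item(s) taken whole; one partial (take 5/35 of F).

4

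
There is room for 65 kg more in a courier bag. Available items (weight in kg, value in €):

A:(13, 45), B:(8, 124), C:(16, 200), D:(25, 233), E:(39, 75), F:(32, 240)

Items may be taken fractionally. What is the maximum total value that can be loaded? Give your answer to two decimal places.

Greedy by value/weight ratio, highest first.
Order: B (124/8=15.50) > C (200/16=12.50) > D (233/25=9.32) > F (240/32=7.50) > A (45/13=3.46) > E (75/39=1.92)
Fill: take B (8 @ 124) → take C (16 @ 200) → take D (25 @ 233) → take 16/32 of F → 120.00; 65/65 used.
Total value = 677.00

677.00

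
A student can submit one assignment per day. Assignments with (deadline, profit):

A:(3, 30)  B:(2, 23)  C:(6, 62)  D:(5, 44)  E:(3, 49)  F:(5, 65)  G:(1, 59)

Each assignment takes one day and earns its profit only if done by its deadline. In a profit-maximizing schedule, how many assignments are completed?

6

By profit: F(d5,65), C(d6,62), G(d1,59), E(d3,49), D(d5,44), A(d3,30), B(d2,23)
F→slot 5; C→slot 6; G→slot 1; E→slot 3; D→slot 4; A→slot 2; B skipped.
6 of 7 scheduled.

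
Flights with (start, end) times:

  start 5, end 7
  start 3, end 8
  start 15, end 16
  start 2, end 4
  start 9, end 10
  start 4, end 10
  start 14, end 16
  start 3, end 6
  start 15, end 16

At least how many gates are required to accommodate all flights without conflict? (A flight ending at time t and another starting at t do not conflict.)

The answer is the maximum number of intervals overlapping at any instant.
Events (time:±→running): 2:+→1 3:+→2 3:+→3 4:-→2 4:+→3 5:+→4 … peak 4.

4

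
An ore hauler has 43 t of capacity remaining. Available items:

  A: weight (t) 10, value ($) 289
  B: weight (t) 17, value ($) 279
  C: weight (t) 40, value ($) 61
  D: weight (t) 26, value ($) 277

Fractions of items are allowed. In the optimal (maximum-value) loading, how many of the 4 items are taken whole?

Greedy by value/weight ratio, highest first.
Ratios (sorted): A 28.90, B 16.41, D 10.65, C 1.52
take A (10 @ 289); take B (17 @ 279); take 16/26 of D → 170.46. Capacity used 43/43.
2 item(s) taken whole; one partial (take 16/26 of D).

2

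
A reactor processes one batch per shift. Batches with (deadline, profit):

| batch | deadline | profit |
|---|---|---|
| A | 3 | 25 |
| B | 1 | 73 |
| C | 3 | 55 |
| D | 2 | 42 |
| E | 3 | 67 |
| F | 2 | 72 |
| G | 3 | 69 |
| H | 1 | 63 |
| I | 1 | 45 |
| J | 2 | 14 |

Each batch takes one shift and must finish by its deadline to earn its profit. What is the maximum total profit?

214

Profit order: B=73 F=72 G=69 E=67 H=63 C=55 I=45 D=42 A=25 J=14
Assign: B→slot 1, F→slot 2, G→slot 3, E skipped, H skipped, C skipped, I skipped, D skipped, A skipped, J skipped.
Slots: [1:B] [2:F] [3:G]
Profit = 73 + 72 + 69 = 214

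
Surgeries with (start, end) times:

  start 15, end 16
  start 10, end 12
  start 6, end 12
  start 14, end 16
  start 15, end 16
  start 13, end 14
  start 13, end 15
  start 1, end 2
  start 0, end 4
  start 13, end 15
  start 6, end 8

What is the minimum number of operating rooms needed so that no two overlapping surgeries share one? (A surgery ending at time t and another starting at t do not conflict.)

Count concurrent intervals with a sweep; the peak is the room count.
starts: [0, 1, 6, 6, 10, 13, 13, 13, 14, 15, 15]
ends:   [2, 4, 8, 12, 12, 14, 15, 15, 16, 16, 16]
s0→1 s1→2 e2→1 e4→0 s6→1 s6→2 e8→1 s10→2 e12→1 e12→0 s13→1 s13→2 s13→3  — peak 3.

3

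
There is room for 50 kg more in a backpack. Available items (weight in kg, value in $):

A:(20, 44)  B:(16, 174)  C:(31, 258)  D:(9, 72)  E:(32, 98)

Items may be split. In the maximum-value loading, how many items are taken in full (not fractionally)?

Greedy by value/weight ratio, highest first.
Order: B (174/16=10.88) > C (258/31=8.32) > D (72/9=8.00) > E (98/32=3.06) > A (44/20=2.20)
Fill: take B (16 @ 174) → take C (31 @ 258) → take 3/9 of D → 24.00; 50/50 used.
2 item(s) taken whole; one partial (take 3/9 of D).

2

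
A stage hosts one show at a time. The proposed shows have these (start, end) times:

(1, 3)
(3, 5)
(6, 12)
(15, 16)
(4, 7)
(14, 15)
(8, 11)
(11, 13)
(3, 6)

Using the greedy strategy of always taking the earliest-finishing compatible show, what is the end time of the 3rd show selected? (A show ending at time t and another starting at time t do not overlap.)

11

Sort by end time and greedily take each interval whose start is ≥ the last chosen end.
By end time: (1,3), (3,5), (3,6), (4,7), (8,11), (6,12), (11,13), (14,15), (15,16).
Pick (1,3); next start ≥ 3 → (3,5); next start ≥ 5 → (8,11); next start ≥ 11 → (11,13); next start ≥ 13 → (14,15); next start ≥ 15 → (15,16).
Selected: (1,3) (3,5) (8,11) (11,13) (14,15) (15,16)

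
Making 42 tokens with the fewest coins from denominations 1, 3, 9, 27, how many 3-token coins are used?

2

Greedy: take as many of the largest coin as possible, then repeat with the remainder.
42 − 1×27→15 − 1×9→6 − 2×3→0
Count of 3: 2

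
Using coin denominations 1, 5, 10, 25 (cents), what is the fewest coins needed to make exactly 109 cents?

9

Greedy: take as many of the largest coin as possible, then repeat with the remainder.
109 = 4×25 + 1×5 + 4×1
Total coins = 4 + 1 + 4 = 9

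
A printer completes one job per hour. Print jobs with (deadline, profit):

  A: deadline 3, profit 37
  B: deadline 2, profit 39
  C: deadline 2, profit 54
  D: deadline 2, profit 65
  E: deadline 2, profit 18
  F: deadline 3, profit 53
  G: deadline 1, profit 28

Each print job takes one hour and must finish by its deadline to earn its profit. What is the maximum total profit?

Take jobs in profit order; each goes to the latest open slot no later than its deadline.
By profit: D(d2,65), C(d2,54), F(d3,53), B(d2,39), A(d3,37), G(d1,28), E(d2,18)
D→slot 2; C→slot 1; F→slot 3; B skipped; A skipped; G skipped; E skipped.
Profit = 54 + 65 + 53 = 172

172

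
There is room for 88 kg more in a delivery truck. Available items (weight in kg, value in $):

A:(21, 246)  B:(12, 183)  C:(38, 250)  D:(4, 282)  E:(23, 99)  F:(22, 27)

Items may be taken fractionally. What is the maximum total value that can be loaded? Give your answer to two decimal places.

Order: D (282/4=70.50) > B (183/12=15.25) > A (246/21=11.71) > C (250/38=6.58) > E (99/23=4.30) > F (27/22=1.23)
Fill: take D (4 @ 282) → take B (12 @ 183) → take A (21 @ 246) → take C (38 @ 250) → take 13/23 of E → 55.96; 88/88 used.
Total value = 1016.96

1016.96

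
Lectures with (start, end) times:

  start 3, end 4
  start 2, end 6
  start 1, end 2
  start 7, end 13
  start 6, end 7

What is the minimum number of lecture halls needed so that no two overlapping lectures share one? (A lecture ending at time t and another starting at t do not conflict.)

The answer is the maximum number of intervals overlapping at any instant.
Events (time:±→running): 1:+→1 2:-→0 2:+→1 3:+→2 … peak 2.

2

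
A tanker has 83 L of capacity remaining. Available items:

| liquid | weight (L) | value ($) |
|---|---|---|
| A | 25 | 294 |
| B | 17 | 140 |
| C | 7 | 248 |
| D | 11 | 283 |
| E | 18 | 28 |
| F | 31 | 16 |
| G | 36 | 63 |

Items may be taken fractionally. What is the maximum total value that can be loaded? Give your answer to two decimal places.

1005.25

Ratios (sorted): C 35.43, D 25.73, A 11.76, B 8.24, G 1.75, E 1.56, F 0.52
take C (7 @ 248); take D (11 @ 283); take A (25 @ 294); take B (17 @ 140); take 23/36 of G → 40.25. Capacity used 83/83.
Total value = 1005.25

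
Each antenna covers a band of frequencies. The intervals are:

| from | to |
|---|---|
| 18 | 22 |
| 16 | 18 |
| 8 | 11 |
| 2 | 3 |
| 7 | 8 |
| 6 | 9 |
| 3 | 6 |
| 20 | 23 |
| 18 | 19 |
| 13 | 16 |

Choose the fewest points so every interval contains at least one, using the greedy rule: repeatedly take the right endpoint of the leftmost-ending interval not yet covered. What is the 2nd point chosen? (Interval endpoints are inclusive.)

Sorted: [2,3] [3,6] [7,8] [6,9] [8,11] [13,16] [16,18] [18,19] [18,22] [20,23]
{[2,3],[3,6]} hit by 3; {[7,8],[6,9],[8,11]} hit by 8; {[13,16],[16,18]} hit by 16; {[18,19],[18,22]} hit by 19; {[20,23]} hit by 23.
Points: 3, 8, 16, 19, 23 (5 total).

8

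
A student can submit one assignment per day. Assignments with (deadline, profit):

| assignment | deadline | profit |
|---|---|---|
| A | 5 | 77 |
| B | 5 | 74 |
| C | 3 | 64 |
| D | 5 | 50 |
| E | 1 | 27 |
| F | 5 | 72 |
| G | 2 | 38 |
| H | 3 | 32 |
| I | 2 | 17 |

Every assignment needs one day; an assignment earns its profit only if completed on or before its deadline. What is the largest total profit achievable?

337

Take jobs in profit order; each goes to the latest open slot no later than its deadline.
By profit: A(d5,77), B(d5,74), F(d5,72), C(d3,64), D(d5,50), G(d2,38), H(d3,32), E(d1,27), I(d2,17)
A→slot 5; B→slot 4; F→slot 3; C→slot 2; D→slot 1; G skipped; H skipped; E skipped; I skipped.
Profit = 50 + 64 + 72 + 74 + 77 = 337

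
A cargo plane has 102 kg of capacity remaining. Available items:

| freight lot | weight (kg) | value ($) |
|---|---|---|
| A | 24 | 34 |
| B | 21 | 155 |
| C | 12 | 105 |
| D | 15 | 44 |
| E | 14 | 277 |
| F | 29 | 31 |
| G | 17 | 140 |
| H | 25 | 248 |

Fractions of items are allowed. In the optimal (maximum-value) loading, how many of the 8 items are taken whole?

5

Greedy by value/weight ratio, highest first.
Order: E (277/14=19.79) > H (248/25=9.92) > C (105/12=8.75) > G (140/17=8.24) > B (155/21=7.38) > D (44/15=2.93) > A (34/24=1.42) > F (31/29=1.07)
Fill: take E (14 @ 277) → take H (25 @ 248) → take C (12 @ 105) → take G (17 @ 140) → take B (21 @ 155) → take 13/15 of D → 38.13; 102/102 used.
5 item(s) taken whole; one partial (take 13/15 of D).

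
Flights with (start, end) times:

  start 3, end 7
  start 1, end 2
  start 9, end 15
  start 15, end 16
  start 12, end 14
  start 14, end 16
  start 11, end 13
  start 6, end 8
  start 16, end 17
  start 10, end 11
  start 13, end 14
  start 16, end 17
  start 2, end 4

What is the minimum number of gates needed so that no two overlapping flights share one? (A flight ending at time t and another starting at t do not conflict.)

3

Count concurrent intervals with a sweep; the peak is the room count.
Events (time:±→running): 1:+→1 2:-→0 2:+→1 3:+→2 4:-→1 6:+→2 7:-→1 8:-→0 9:+→1 10:+→2 11:-→1 11:+→2 12:+→3 … peak 3.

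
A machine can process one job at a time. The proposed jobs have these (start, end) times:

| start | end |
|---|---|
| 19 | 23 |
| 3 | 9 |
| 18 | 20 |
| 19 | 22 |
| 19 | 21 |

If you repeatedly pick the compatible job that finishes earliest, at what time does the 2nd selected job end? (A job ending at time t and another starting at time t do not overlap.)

Sort by end time and greedily take each interval whose start is ≥ the last chosen end.
By end time: (3,9), (18,20), (19,21), (19,22), (19,23).
Pick (3,9); next start ≥ 9 → (18,20).
Selected: (3,9) (18,20)

20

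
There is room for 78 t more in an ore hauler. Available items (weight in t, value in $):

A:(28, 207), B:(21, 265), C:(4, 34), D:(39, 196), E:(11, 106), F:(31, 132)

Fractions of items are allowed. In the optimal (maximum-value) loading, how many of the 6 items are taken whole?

4

Ratios (sorted): B 12.62, E 9.64, C 8.50, A 7.39, D 5.03, F 4.26
take B (21 @ 265); take E (11 @ 106); take C (4 @ 34); take A (28 @ 207); take 14/39 of D → 70.36. Capacity used 78/78.
4 item(s) taken whole; one partial (take 14/39 of D).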